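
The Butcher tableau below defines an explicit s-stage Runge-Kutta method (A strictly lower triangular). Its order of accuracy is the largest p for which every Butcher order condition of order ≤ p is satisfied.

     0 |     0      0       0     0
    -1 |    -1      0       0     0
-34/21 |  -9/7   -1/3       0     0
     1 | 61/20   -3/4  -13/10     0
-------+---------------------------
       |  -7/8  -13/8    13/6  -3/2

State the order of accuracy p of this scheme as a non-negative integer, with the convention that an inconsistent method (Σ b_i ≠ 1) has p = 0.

0

b = (-7/8, -13/8, 13/6, -3/2)
c = (0, -1, -34/21, 1)
Ac = (0, 0, 1/3, 1199/420)
Σ b_i: (-7/8)·1 + (-13/8)·1 + 13/6·1 + (-3/2)·1 = -11/6 ≠ 1 ⇒ order 0.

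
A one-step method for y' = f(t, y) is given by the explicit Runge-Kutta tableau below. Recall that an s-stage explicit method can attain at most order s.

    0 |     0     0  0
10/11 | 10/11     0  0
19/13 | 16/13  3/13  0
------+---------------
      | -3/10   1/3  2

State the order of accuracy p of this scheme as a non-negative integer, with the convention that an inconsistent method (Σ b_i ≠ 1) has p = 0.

0

b = (-3/10, 1/3, 2)
c = (0, 10/11, 19/13)
Ac = (0, 0, 30/143)
Σ b_i: (-3/10)·1 + 1/3·1 + 2·1 = 61/30 ≠ 1 ⇒ order 0.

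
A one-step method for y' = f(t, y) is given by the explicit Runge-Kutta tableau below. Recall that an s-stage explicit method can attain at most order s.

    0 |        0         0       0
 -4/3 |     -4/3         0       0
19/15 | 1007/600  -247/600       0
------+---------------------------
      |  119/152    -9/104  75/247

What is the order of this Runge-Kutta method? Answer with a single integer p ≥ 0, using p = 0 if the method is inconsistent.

b = (119/152, -9/104, 75/247)
c = (0, -4/3, 19/15)
Ac = (0, 0, 247/450)
Σ b_i: 119/152·1 + (-9/104)·1 + 75/247·1 = 1 ✓
b·c: (-9/104)·(-4/3) + 75/247·19/15 = 1/2 ✓
b·c²: (-9/104)·16/9 + 75/247·361/225 = 1/3 ✓
b·Ac: 75/247·247/450 = 1/6 ✓; 3 stages ⇒ order 3.

3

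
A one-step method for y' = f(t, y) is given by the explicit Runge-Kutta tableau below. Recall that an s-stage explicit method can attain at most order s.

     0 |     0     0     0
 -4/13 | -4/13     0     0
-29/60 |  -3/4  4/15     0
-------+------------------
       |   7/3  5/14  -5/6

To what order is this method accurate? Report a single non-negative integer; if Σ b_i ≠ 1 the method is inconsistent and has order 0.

b = (7/3, 5/14, -5/6)
c = (0, -4/13, -29/60)
Ac = (0, 0, -16/195)
Σ b_i: 7/3·1 + 5/14·1 + (-5/6)·1 = 13/7 ≠ 1 ⇒ order 0.

0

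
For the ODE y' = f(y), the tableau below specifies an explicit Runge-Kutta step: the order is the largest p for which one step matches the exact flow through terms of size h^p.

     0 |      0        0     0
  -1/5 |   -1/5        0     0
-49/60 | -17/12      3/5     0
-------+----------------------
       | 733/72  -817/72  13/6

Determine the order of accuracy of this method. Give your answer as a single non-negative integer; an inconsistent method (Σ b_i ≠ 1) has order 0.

2

b = (733/72, -817/72, 13/6)
c = (0, -1/5, -49/60)
Ac = (0, 0, -3/25)
Σ b_i: 733/72·1 + (-817/72)·1 + 13/6·1 = 1 ✓
b·c: (-817/72)·(-1/5) + 13/6·(-49/60) = 1/2 ✓
b·c²: (-817/72)·1/25 + 13/6·2401/3600 = 21409/21600 ≠ 1/3 ⇒ order 2.
b·Ac: 13/6·(-3/25) = -13/50 ≠ 1/6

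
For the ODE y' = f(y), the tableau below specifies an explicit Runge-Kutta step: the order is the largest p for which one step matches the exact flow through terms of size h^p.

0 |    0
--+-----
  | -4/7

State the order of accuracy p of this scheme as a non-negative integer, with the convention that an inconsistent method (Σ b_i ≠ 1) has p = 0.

b = (-4/7)
c = (0)
Σ b_i: (-4/7)·1 = -4/7 ≠ 1 ⇒ order 0.

0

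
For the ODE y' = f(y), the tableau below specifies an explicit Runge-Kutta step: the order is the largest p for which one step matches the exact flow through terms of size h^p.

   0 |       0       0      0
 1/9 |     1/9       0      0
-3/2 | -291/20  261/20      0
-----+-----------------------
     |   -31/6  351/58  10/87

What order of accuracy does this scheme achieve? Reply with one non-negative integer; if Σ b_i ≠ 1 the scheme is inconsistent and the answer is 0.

b = (-31/6, 351/58, 10/87)
c = (0, 1/9, -3/2)
Ac = (0, 0, 29/20)
Σ b_i: (-31/6)·1 + 351/58·1 + 10/87·1 = 1 ✓
b·c: 351/58·1/9 + 10/87·(-3/2) = 1/2 ✓
b·c²: 351/58·1/81 + 10/87·9/4 = 1/3 ✓
b·Ac: 10/87·29/20 = 1/6 ✓; 3 stages ⇒ order 3.

3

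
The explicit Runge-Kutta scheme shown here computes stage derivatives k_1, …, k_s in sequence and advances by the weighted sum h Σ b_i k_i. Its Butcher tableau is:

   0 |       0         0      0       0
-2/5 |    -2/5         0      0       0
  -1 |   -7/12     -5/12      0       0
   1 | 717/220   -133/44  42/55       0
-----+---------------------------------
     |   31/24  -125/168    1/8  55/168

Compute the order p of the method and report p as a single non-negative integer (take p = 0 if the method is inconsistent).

b = (31/24, -125/168, 1/8, 55/168)
c = (0, -2/5, -1, 1)
Ac = (0, 0, 1/6, 49/110)
Σ b_i: 31/24·1 + (-125/168)·1 + 1/8·1 + 55/168·1 = 1 ✓
b·c: (-125/168)·(-2/5) + 1/8·(-1) + 55/168·1 = 1/2 ✓
b·c²: (-125/168)·4/25 + 1/8·1 + 55/168·1 = 1/3 ✓
b·Ac: 1/8·1/6 + 55/168·49/110 = 1/6 ✓
b·c³: (-125/168)·(-8/125) + 1/8·(-1) + 55/168·1 = 1/4 ✓
b·(c∘Ac): 1/8·(-1/6) + 55/168·49/110 = 1/8 ✓
b·Ac²: 1/8·(-1/15) + 55/168·7/25 = 1/12 ✓
b·A²c: 55/168·7/55 = 1/24 ✓; 4 stages ⇒ order 4.

4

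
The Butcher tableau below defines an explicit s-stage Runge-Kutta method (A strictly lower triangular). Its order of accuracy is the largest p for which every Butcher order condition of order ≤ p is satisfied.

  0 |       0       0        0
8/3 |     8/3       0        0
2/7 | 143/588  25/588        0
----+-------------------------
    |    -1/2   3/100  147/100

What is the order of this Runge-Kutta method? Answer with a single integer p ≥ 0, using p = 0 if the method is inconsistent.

3

b = (-1/2, 3/100, 147/100)
c = (0, 8/3, 2/7)
Ac = (0, 0, 50/441)
Σ b_i: (-1/2)·1 + 3/100·1 + 147/100·1 = 1 ✓
b·c: 3/100·8/3 + 147/100·2/7 = 1/2 ✓
b·c²: 3/100·64/9 + 147/100·4/49 = 1/3 ✓
b·Ac: 147/100·50/441 = 1/6 ✓; 3 stages ⇒ order 3.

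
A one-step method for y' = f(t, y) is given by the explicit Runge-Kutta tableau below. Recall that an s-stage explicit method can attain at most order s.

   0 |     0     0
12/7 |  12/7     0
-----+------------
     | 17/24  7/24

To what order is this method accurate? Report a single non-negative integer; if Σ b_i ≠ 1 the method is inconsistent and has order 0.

2

b = (17/24, 7/24)
c = (0, 12/7)
Σ b_i: 17/24·1 + 7/24·1 = 1 ✓
b·c: 7/24·12/7 = 1/2 ✓; 2 stages ⇒ order 2.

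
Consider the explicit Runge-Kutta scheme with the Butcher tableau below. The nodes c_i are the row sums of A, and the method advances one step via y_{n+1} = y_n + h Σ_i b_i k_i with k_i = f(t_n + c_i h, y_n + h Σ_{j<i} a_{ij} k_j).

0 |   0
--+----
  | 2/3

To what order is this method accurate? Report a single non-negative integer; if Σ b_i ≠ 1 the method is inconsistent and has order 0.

b = (2/3)
c = (0)
Σ b_i: 2/3·1 = 2/3 ≠ 1 ⇒ order 0.

0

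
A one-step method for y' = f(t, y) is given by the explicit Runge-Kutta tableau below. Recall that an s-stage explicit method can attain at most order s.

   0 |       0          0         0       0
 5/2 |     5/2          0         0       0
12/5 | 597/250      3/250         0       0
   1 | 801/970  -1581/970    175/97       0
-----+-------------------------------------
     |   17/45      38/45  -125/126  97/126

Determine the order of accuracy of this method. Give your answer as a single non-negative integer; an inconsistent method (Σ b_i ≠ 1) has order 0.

b = (17/45, 38/45, -125/126, 97/126)
c = (0, 5/2, 12/5, 1)
Ac = (0, 0, 3/100, 99/388)
Σ b_i: 17/45·1 + 38/45·1 + (-125/126)·1 + 97/126·1 = 1 ✓
b·c: 38/45·5/2 + (-125/126)·12/5 + 97/126·1 = 1/2 ✓
b·c²: 38/45·25/4 + (-125/126)·144/25 + 97/126·1 = 1/3 ✓
b·Ac: (-125/126)·3/100 + 97/126·99/388 = 1/6 ✓
b·c³: 38/45·125/8 + (-125/126)·1728/125 + 97/126·1 = 1/4 ✓
b·(c∘Ac): (-125/126)·9/125 + 97/126·99/388 = 1/8 ✓
b·Ac²: (-125/126)·3/40 + 97/126·159/776 = 1/12 ✓
b·A²c: 97/126·21/388 = 1/24 ✓; 4 stages ⇒ order 4.

4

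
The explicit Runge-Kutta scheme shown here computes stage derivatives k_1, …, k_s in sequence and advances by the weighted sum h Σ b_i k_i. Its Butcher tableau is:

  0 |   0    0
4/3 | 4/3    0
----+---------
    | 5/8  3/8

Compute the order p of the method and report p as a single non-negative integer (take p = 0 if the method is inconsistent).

2

b = (5/8, 3/8)
c = (0, 4/3)
Σ b_i: 5/8·1 + 3/8·1 = 1 ✓
b·c: 3/8·4/3 = 1/2 ✓; 2 stages ⇒ order 2.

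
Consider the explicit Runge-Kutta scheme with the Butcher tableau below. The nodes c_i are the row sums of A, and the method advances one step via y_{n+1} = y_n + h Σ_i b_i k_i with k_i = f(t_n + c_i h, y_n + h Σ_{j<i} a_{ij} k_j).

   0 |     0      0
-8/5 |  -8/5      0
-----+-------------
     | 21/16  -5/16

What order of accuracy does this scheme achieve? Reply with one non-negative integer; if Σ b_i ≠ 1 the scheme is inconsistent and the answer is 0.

b = (21/16, -5/16)
c = (0, -8/5)
Σ b_i: 21/16·1 + (-5/16)·1 = 1 ✓
b·c: (-5/16)·(-8/5) = 1/2 ✓; 2 stages ⇒ order 2.

2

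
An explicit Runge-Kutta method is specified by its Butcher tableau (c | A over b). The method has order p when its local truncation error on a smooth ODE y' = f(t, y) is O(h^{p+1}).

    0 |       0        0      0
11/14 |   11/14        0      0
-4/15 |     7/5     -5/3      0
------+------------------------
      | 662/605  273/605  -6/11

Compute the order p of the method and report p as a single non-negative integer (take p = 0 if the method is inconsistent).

2

b = (662/605, 273/605, -6/11)
c = (0, 11/14, -4/15)
Ac = (0, 0, -55/42)
Σ b_i: 662/605·1 + 273/605·1 + (-6/11)·1 = 1 ✓
b·c: 273/605·11/14 + (-6/11)·(-4/15) = 1/2 ✓
b·c²: 273/605·121/196 + (-6/11)·16/225 = 5539/23100 ≠ 1/3 ⇒ order 2.
b·Ac: (-6/11)·(-55/42) = 5/7 ≠ 1/6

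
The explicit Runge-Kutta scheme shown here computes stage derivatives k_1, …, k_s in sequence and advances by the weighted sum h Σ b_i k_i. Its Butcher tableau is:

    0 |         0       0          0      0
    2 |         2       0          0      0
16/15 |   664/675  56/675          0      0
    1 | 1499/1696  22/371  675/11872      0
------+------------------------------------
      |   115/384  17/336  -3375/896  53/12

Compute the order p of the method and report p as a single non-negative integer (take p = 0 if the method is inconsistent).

4

b = (115/384, 17/336, -3375/896, 53/12)
c = (0, 2, 16/15, 1)
Ac = (0, 0, 112/675, 19/106)
Σ b_i: 115/384·1 + 17/336·1 + (-3375/896)·1 + 53/12·1 = 1 ✓
b·c: 17/336·2 + (-3375/896)·16/15 + 53/12·1 = 1/2 ✓
b·c²: 17/336·4 + (-3375/896)·256/225 + 53/12·1 = 1/3 ✓
b·Ac: (-3375/896)·112/675 + 53/12·19/106 = 1/6 ✓
b·c³: 17/336·8 + (-3375/896)·4096/3375 + 53/12·1 = 1/4 ✓
b·(c∘Ac): (-3375/896)·1792/10125 + 53/12·19/106 = 1/8 ✓
b·Ac²: (-3375/896)·224/675 + 53/12·16/53 = 1/12 ✓
b·A²c: 53/12·1/106 = 1/24 ✓; 4 stages ⇒ order 4.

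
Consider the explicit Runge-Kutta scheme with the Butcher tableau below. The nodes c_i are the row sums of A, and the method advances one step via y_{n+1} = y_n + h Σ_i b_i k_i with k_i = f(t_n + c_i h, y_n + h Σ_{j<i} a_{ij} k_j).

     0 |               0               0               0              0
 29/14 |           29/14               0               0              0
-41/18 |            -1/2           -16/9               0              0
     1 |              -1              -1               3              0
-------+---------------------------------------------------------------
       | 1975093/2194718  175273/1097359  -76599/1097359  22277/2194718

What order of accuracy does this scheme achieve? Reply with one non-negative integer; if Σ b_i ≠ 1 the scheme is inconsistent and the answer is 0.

b = (1975093/2194718, 175273/1097359, -76599/1097359, 22277/2194718)
c = (0, 29/14, -41/18, 1)
Ac = (0, 0, -232/63, -187/21)
Σ b_i: 1975093/2194718·1 + 175273/1097359·1 + (-76599/1097359)·1 + 22277/2194718·1 = 1 ✓
b·c: 175273/1097359·29/14 + (-76599/1097359)·(-41/18) + 22277/2194718·1 = 1/2 ✓
b·c²: 175273/1097359·841/196 + (-76599/1097359)·1681/324 + 22277/2194718·1 = 1/3 ✓
b·Ac: (-76599/1097359)·(-232/63) + 22277/2194718·(-187/21) = 1/6 ✓
b·c³: 175273/1097359·24389/2744 + (-76599/1097359)·(-68921/5832) + 22277/2194718·1 = 267214913/118514772 ≠ 1/4 ⇒ order 3.
b·(c∘Ac): (-76599/1097359)·4756/567 + 22277/2194718·(-187/21) = -10383781/15363026 ≠ 1/8
b·Ac²: (-76599/1097359)·(-3364/441) + 22277/2194718·29831/2646 = 536670517/829603404 ≠ 1/12
b·A²c: 22277/2194718·(-232/21) = -2584132/23044539 ≠ 1/24

3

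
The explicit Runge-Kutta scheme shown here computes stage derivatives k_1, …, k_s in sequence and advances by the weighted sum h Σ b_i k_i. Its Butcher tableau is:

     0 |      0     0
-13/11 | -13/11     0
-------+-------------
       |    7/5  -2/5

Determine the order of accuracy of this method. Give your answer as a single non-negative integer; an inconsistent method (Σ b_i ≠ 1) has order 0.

1

b = (7/5, -2/5)
c = (0, -13/11)
Σ b_i: 7/5·1 + (-2/5)·1 = 1 ✓
b·c: (-2/5)·(-13/11) = 26/55 ≠ 1/2 ⇒ order 1.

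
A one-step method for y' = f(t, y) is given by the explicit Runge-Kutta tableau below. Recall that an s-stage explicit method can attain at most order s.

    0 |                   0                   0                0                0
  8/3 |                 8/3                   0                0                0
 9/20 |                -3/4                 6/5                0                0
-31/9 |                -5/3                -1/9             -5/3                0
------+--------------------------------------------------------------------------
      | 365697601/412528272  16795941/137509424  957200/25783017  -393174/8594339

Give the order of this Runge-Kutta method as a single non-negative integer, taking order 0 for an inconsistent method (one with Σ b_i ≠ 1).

3

b = (365697601/412528272, 16795941/137509424, 957200/25783017, -393174/8594339)
c = (0, 8/3, 9/20, -31/9)
Ac = (0, 0, 16/5, -113/108)
Σ b_i: 365697601/412528272·1 + 16795941/137509424·1 + 957200/25783017·1 + (-393174/8594339)·1 = 1 ✓
b·c: 16795941/137509424·8/3 + 957200/25783017·9/20 + (-393174/8594339)·(-31/9) = 1/2 ✓
b·c²: 16795941/137509424·64/9 + 957200/25783017·81/400 + (-393174/8594339)·961/81 = 1/3 ✓
b·Ac: 957200/25783017·16/5 + (-393174/8594339)·(-113/108) = 1/6 ✓
b·c³: 16795941/137509424·512/27 + 957200/25783017·729/8000 + (-393174/8594339)·(-29791/729) = 6480477851/1546981020 ≠ 1/4 ⇒ order 3.
b·(c∘Ac): 957200/25783017·36/25 + (-393174/8594339)·3503/972 = -1915015/17188678 ≠ 1/8
b·Ac²: 957200/25783017·128/15 + (-393174/8594339)·(-7307/6480) = 1139779601/3093962040 ≠ 1/12
b·A²c: (-393174/8594339)·(-16/3) = 2096928/8594339 ≠ 1/24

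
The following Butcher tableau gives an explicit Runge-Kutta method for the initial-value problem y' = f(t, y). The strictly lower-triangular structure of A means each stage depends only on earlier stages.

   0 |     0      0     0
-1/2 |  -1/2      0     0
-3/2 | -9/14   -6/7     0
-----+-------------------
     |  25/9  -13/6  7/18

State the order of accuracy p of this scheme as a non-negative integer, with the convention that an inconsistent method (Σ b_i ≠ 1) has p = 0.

3

b = (25/9, -13/6, 7/18)
c = (0, -1/2, -3/2)
Ac = (0, 0, 3/7)
Σ b_i: 25/9·1 + (-13/6)·1 + 7/18·1 = 1 ✓
b·c: (-13/6)·(-1/2) + 7/18·(-3/2) = 1/2 ✓
b·c²: (-13/6)·1/4 + 7/18·9/4 = 1/3 ✓
b·Ac: 7/18·3/7 = 1/6 ✓; 3 stages ⇒ order 3.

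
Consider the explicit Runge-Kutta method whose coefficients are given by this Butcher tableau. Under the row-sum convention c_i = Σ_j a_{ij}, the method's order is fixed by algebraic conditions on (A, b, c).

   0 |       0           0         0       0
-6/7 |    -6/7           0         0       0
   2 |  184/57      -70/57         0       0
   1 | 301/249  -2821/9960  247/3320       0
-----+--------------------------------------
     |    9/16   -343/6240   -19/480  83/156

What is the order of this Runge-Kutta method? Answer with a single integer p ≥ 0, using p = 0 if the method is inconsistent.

4

b = (9/16, -343/6240, -19/480, 83/156)
c = (0, -6/7, 2, 1)
Ac = (0, 0, 20/19, 65/166)
Σ b_i: 9/16·1 + (-343/6240)·1 + (-19/480)·1 + 83/156·1 = 1 ✓
b·c: (-343/6240)·(-6/7) + (-19/480)·2 + 83/156·1 = 1/2 ✓
b·c²: (-343/6240)·36/49 + (-19/480)·4 + 83/156·1 = 1/3 ✓
b·Ac: (-19/480)·20/19 + 83/156·65/166 = 1/6 ✓
b·c³: (-343/6240)·(-216/343) + (-19/480)·8 + 83/156·1 = 1/4 ✓
b·(c∘Ac): (-19/480)·40/19 + 83/156·65/166 = 1/8 ✓
b·Ac²: (-19/480)·(-120/133) + 83/156·52/581 = 1/12 ✓
b·A²c: 83/156·13/166 = 1/24 ✓; 4 stages ⇒ order 4.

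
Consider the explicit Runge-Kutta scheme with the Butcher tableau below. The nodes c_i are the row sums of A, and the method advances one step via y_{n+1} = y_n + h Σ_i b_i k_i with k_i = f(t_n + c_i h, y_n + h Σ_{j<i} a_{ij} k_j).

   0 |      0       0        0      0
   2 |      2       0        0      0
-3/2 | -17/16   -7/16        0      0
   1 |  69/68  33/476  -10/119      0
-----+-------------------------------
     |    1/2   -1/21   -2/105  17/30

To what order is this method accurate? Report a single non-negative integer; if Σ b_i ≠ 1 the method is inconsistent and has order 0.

b = (1/2, -1/21, -2/105, 17/30)
c = (0, 2, -3/2, 1)
Ac = (0, 0, -7/8, 9/34)
Σ b_i: 1/2·1 + (-1/21)·1 + (-2/105)·1 + 17/30·1 = 1 ✓
b·c: (-1/21)·2 + (-2/105)·(-3/2) + 17/30·1 = 1/2 ✓
b·c²: (-1/21)·4 + (-2/105)·9/4 + 17/30·1 = 1/3 ✓
b·Ac: (-2/105)·(-7/8) + 17/30·9/34 = 1/6 ✓
b·c³: (-1/21)·8 + (-2/105)·(-27/8) + 17/30·1 = 1/4 ✓
b·(c∘Ac): (-2/105)·21/16 + 17/30·9/34 = 1/8 ✓
b·Ac²: (-2/105)·(-7/4) + 17/30·3/34 = 1/12 ✓
b·A²c: 17/30·5/68 = 1/24 ✓; 4 stages ⇒ order 4.

4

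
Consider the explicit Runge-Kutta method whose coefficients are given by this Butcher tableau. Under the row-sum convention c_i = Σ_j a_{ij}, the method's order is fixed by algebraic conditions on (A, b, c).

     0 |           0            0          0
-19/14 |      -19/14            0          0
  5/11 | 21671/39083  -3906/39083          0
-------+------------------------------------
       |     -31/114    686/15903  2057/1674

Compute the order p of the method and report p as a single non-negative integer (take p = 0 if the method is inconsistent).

3

b = (-31/114, 686/15903, 2057/1674)
c = (0, -19/14, 5/11)
Ac = (0, 0, 279/2057)
Σ b_i: (-31/114)·1 + 686/15903·1 + 2057/1674·1 = 1 ✓
b·c: 686/15903·(-19/14) + 2057/1674·5/11 = 1/2 ✓
b·c²: 686/15903·361/196 + 2057/1674·25/121 = 1/3 ✓
b·Ac: 2057/1674·279/2057 = 1/6 ✓; 3 stages ⇒ order 3.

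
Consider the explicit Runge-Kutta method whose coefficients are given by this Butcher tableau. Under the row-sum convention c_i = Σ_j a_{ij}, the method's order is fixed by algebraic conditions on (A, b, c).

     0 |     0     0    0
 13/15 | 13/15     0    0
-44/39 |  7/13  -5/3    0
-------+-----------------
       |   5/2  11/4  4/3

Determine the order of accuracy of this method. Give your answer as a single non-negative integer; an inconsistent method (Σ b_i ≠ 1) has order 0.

b = (5/2, 11/4, 4/3)
c = (0, 13/15, -44/39)
Ac = (0, 0, -13/9)
Σ b_i: 5/2·1 + 11/4·1 + 4/3·1 = 79/12 ≠ 1 ⇒ order 0.

0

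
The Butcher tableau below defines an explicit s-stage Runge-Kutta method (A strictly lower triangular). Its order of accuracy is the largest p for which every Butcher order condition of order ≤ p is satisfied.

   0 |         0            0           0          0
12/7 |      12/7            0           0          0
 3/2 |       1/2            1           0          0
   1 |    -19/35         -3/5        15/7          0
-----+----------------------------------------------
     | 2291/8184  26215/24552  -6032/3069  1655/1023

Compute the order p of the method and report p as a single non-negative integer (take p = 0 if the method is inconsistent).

3

b = (2291/8184, 26215/24552, -6032/3069, 1655/1023)
c = (0, 12/7, 3/2, 1)
Ac = (0, 0, 12/7, 153/70)
Σ b_i: 2291/8184·1 + 26215/24552·1 + (-6032/3069)·1 + 1655/1023·1 = 1 ✓
b·c: 26215/24552·12/7 + (-6032/3069)·3/2 + 1655/1023·1 = 1/2 ✓
b·c²: 26215/24552·144/49 + (-6032/3069)·9/4 + 1655/1023·1 = 1/3 ✓
b·Ac: (-6032/3069)·12/7 + 1655/1023·153/70 = 1/6 ✓
b·c³: 26215/24552·1728/343 + (-6032/3069)·27/8 + 1655/1023·1 = 2603/7161 ≠ 1/4 ⇒ order 3.
b·(c∘Ac): (-6032/3069)·18/7 + 1655/1023·153/70 = -7247/4774 ≠ 1/8
b·Ac²: (-6032/3069)·144/49 + 1655/1023·2997/980 = -55379/66836 ≠ 1/12
b·A²c: 1655/1023·180/49 = 99300/16709 ≠ 1/24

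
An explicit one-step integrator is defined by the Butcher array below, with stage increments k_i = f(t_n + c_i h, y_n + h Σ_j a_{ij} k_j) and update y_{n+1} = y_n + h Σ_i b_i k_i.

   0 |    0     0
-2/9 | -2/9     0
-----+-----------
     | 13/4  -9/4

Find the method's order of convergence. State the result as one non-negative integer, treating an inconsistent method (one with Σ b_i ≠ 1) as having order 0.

b = (13/4, -9/4)
c = (0, -2/9)
Σ b_i: 13/4·1 + (-9/4)·1 = 1 ✓
b·c: (-9/4)·(-2/9) = 1/2 ✓; 2 stages ⇒ order 2.

2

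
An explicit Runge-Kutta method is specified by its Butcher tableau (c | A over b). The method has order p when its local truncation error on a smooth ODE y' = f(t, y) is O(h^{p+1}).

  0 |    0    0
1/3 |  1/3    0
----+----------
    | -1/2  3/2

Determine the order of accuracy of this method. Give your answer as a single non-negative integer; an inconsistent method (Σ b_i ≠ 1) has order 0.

b = (-1/2, 3/2)
c = (0, 1/3)
Σ b_i: (-1/2)·1 + 3/2·1 = 1 ✓
b·c: 3/2·1/3 = 1/2 ✓; 2 stages ⇒ order 2.

2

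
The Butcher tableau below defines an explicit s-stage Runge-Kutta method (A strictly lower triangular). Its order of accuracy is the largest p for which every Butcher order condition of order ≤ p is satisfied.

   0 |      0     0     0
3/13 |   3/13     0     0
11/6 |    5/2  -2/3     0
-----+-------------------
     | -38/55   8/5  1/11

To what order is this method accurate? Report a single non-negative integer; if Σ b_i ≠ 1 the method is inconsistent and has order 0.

1

b = (-38/55, 8/5, 1/11)
c = (0, 3/13, 11/6)
Ac = (0, 0, -2/13)
Σ b_i: (-38/55)·1 + 8/5·1 + 1/11·1 = 1 ✓
b·c: 8/5·3/13 + 1/11·11/6 = 209/390 ≠ 1/2 ⇒ order 1.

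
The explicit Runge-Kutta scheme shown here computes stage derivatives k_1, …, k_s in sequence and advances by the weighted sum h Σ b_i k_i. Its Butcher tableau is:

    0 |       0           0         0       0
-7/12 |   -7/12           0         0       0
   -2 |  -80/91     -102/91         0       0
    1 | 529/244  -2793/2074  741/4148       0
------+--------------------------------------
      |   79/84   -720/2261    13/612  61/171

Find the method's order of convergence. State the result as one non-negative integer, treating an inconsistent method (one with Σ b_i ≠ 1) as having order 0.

b = (79/84, -720/2261, 13/612, 61/171)
c = (0, -7/12, -2, 1)
Ac = (0, 0, 17/26, 209/488)
Σ b_i: 79/84·1 + (-720/2261)·1 + 13/612·1 + 61/171·1 = 1 ✓
b·c: (-720/2261)·(-7/12) + 13/612·(-2) + 61/171·1 = 1/2 ✓
b·c²: (-720/2261)·49/144 + 13/612·4 + 61/171·1 = 1/3 ✓
b·Ac: 13/612·17/26 + 61/171·209/488 = 1/6 ✓
b·c³: (-720/2261)·(-343/1728) + 13/612·(-8) + 61/171·1 = 1/4 ✓
b·(c∘Ac): 13/612·(-17/13) + 61/171·209/488 = 1/8 ✓
b·Ac²: 13/612·(-119/312) + 61/171·1501/5856 = 1/12 ✓
b·A²c: 61/171·57/488 = 1/24 ✓; 4 stages ⇒ order 4.

4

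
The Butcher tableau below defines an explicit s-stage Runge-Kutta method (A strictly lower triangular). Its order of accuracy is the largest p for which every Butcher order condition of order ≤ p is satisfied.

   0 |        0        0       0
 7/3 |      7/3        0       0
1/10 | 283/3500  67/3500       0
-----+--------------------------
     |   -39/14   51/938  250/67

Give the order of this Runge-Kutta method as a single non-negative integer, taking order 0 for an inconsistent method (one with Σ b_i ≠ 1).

b = (-39/14, 51/938, 250/67)
c = (0, 7/3, 1/10)
Ac = (0, 0, 67/1500)
Σ b_i: (-39/14)·1 + 51/938·1 + 250/67·1 = 1 ✓
b·c: 51/938·7/3 + 250/67·1/10 = 1/2 ✓
b·c²: 51/938·49/9 + 250/67·1/100 = 1/3 ✓
b·Ac: 250/67·67/1500 = 1/6 ✓; 3 stages ⇒ order 3.

3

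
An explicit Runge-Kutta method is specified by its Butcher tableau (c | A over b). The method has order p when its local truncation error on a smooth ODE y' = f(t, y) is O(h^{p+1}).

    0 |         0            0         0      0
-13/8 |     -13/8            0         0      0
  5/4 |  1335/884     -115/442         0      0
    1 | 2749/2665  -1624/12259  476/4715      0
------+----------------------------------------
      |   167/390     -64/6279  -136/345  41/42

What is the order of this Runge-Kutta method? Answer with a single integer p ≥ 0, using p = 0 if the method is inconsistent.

4

b = (167/390, -64/6279, -136/345, 41/42)
c = (0, -13/8, 5/4, 1)
Ac = (0, 0, 115/272, 14/41)
Σ b_i: 167/390·1 + (-64/6279)·1 + (-136/345)·1 + 41/42·1 = 1 ✓
b·c: (-64/6279)·(-13/8) + (-136/345)·5/4 + 41/42·1 = 1/2 ✓
b·c²: (-64/6279)·169/64 + (-136/345)·25/16 + 41/42·1 = 1/3 ✓
b·Ac: (-136/345)·115/272 + 41/42·14/41 = 1/6 ✓
b·c³: (-64/6279)·(-2197/512) + (-136/345)·125/64 + 41/42·1 = 1/4 ✓
b·(c∘Ac): (-136/345)·575/1088 + 41/42·14/41 = 1/8 ✓
b·Ac²: (-136/345)·(-1495/2176) + 41/42·(-63/328) = 1/12 ✓
b·A²c: 41/42·7/164 = 1/24 ✓; 4 stages ⇒ order 4.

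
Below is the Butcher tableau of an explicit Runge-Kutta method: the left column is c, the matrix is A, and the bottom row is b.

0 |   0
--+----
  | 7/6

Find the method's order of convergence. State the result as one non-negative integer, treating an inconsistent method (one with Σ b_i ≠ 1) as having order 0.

0

b = (7/6)
c = (0)
Σ b_i: 7/6·1 = 7/6 ≠ 1 ⇒ order 0.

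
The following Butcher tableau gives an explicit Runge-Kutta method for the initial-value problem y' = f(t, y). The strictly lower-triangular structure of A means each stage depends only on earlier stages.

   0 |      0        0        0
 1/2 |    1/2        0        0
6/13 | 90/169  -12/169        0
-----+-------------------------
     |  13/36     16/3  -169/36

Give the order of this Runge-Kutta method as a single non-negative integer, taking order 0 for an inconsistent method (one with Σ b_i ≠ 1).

b = (13/36, 16/3, -169/36)
c = (0, 1/2, 6/13)
Ac = (0, 0, -6/169)
Σ b_i: 13/36·1 + 16/3·1 + (-169/36)·1 = 1 ✓
b·c: 16/3·1/2 + (-169/36)·6/13 = 1/2 ✓
b·c²: 16/3·1/4 + (-169/36)·36/169 = 1/3 ✓
b·Ac: (-169/36)·(-6/169) = 1/6 ✓; 3 stages ⇒ order 3.

3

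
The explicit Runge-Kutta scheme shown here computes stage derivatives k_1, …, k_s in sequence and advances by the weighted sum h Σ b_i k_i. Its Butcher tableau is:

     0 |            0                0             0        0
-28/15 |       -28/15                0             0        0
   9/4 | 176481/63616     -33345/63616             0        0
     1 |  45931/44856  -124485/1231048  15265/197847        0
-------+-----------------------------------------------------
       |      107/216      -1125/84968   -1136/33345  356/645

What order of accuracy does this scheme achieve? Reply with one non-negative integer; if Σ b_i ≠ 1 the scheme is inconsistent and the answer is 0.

4

b = (107/216, -1125/84968, -1136/33345, 356/645)
c = (0, -28/15, 9/4, 1)
Ac = (0, 0, 2223/2272, 129/356)
Σ b_i: 107/216·1 + (-1125/84968)·1 + (-1136/33345)·1 + 356/645·1 = 1 ✓
b·c: (-1125/84968)·(-28/15) + (-1136/33345)·9/4 + 356/645·1 = 1/2 ✓
b·c²: (-1125/84968)·784/225 + (-1136/33345)·81/16 + 356/645·1 = 1/3 ✓
b·Ac: (-1136/33345)·2223/2272 + 356/645·129/356 = 1/6 ✓
b·c³: (-1125/84968)·(-21952/3375) + (-1136/33345)·729/64 + 356/645·1 = 1/4 ✓
b·(c∘Ac): (-1136/33345)·20007/9088 + 356/645·129/356 = 1/8 ✓
b·Ac²: (-1136/33345)·(-5187/2840) + 356/645·817/21360 = 1/12 ✓
b·A²c: 356/645·215/2848 = 1/24 ✓; 4 stages ⇒ order 4.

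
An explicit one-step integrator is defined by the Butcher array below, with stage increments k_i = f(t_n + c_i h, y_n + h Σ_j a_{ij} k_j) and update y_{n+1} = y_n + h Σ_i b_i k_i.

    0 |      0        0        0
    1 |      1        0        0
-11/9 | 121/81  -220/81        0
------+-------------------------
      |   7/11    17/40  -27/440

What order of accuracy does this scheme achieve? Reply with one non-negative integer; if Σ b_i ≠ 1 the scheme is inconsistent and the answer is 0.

3

b = (7/11, 17/40, -27/440)
c = (0, 1, -11/9)
Ac = (0, 0, -220/81)
Σ b_i: 7/11·1 + 17/40·1 + (-27/440)·1 = 1 ✓
b·c: 17/40·1 + (-27/440)·(-11/9) = 1/2 ✓
b·c²: 17/40·1 + (-27/440)·121/81 = 1/3 ✓
b·Ac: (-27/440)·(-220/81) = 1/6 ✓; 3 stages ⇒ order 3.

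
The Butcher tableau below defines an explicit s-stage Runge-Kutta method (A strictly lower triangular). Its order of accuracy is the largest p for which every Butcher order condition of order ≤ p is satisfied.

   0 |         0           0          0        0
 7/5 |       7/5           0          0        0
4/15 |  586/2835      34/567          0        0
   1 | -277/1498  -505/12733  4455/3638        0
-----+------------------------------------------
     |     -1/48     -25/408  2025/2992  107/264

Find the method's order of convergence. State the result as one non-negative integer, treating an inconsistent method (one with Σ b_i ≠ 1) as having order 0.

4

b = (-1/48, -25/408, 2025/2992, 107/264)
c = (0, 7/5, 4/15, 1)
Ac = (0, 0, 34/405, 29/107)
Σ b_i: (-1/48)·1 + (-25/408)·1 + 2025/2992·1 + 107/264·1 = 1 ✓
b·c: (-25/408)·7/5 + 2025/2992·4/15 + 107/264·1 = 1/2 ✓
b·c²: (-25/408)·49/25 + 2025/2992·16/225 + 107/264·1 = 1/3 ✓
b·Ac: 2025/2992·34/405 + 107/264·29/107 = 1/6 ✓
b·c³: (-25/408)·343/125 + 2025/2992·64/3375 + 107/264·1 = 1/4 ✓
b·(c∘Ac): 2025/2992·136/6075 + 107/264·29/107 = 1/8 ✓
b·Ac²: 2025/2992·238/2025 + 107/264·1/107 = 1/12 ✓
b·A²c: 107/264·11/107 = 1/24 ✓; 4 stages ⇒ order 4.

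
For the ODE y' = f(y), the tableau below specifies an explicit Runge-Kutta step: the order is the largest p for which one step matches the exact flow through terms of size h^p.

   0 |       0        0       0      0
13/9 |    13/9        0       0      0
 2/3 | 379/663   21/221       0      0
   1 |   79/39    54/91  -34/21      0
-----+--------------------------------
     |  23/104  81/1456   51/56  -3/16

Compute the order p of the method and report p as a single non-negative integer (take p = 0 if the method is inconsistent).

b = (23/104, 81/1456, 51/56, -3/16)
c = (0, 13/9, 2/3, 1)
Ac = (0, 0, 7/51, -2/9)
Σ b_i: 23/104·1 + 81/1456·1 + 51/56·1 + (-3/16)·1 = 1 ✓
b·c: 81/1456·13/9 + 51/56·2/3 + (-3/16)·1 = 1/2 ✓
b·c²: 81/1456·169/81 + 51/56·4/9 + (-3/16)·1 = 1/3 ✓
b·Ac: 51/56·7/51 + (-3/16)·(-2/9) = 1/6 ✓
b·c³: 81/1456·2197/729 + 51/56·8/27 + (-3/16)·1 = 1/4 ✓
b·(c∘Ac): 51/56·14/153 + (-3/16)·(-2/9) = 1/8 ✓
b·Ac²: 51/56·91/459 + (-3/16)·14/27 = 1/12 ✓
b·A²c: (-3/16)·(-2/9) = 1/24 ✓; 4 stages ⇒ order 4.

4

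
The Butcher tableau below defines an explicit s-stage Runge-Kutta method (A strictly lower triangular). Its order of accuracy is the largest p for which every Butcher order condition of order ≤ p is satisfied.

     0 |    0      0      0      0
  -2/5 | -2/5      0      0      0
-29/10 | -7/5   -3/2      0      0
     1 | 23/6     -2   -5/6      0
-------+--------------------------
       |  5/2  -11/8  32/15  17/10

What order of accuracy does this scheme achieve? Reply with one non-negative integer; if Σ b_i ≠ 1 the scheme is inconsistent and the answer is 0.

b = (5/2, -11/8, 32/15, 17/10)
c = (0, -2/5, -29/10, 1)
Ac = (0, 0, 3/5, 193/60)
Σ b_i: 5/2·1 + (-11/8)·1 + 32/15·1 + 17/10·1 = 119/24 ≠ 1 ⇒ order 0.

0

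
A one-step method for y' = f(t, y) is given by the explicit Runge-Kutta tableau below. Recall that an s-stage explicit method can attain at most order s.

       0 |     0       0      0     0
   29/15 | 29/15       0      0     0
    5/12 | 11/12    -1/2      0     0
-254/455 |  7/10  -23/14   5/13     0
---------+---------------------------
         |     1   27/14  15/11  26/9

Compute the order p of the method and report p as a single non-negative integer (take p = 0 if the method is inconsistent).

0

b = (1, 27/14, 15/11, 26/9)
c = (0, 29/15, 5/12, -254/455)
Ac = (0, 0, -29/30, -5489/1820)
Σ b_i: 1·1 + 27/14·1 + 15/11·1 + 26/9·1 = 9953/1386 ≠ 1 ⇒ order 0.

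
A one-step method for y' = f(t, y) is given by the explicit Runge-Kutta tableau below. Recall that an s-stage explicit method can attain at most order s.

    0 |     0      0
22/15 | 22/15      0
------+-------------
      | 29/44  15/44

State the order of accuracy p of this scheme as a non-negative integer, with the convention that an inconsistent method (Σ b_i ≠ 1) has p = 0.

b = (29/44, 15/44)
c = (0, 22/15)
Σ b_i: 29/44·1 + 15/44·1 = 1 ✓
b·c: 15/44·22/15 = 1/2 ✓; 2 stages ⇒ order 2.

2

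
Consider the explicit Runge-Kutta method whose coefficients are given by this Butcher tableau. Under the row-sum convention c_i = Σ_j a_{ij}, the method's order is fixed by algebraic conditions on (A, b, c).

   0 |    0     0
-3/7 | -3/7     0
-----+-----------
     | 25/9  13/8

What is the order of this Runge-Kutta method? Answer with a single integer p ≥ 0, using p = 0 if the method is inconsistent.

0

b = (25/9, 13/8)
c = (0, -3/7)
Σ b_i: 25/9·1 + 13/8·1 = 317/72 ≠ 1 ⇒ order 0.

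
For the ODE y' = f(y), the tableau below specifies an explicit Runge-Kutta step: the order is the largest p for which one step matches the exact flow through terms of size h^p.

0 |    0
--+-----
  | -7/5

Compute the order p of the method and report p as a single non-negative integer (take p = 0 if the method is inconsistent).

0

b = (-7/5)
c = (0)
Σ b_i: (-7/5)·1 = -7/5 ≠ 1 ⇒ order 0.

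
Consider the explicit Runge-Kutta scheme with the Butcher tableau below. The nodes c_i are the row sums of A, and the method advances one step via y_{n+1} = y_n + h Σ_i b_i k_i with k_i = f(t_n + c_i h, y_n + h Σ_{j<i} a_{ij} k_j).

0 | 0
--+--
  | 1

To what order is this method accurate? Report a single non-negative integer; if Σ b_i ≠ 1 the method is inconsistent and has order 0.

b = (1)
c = (0)
Σ b_i: 1·1 = 1 ✓; 1 stage ⇒ order 1.

1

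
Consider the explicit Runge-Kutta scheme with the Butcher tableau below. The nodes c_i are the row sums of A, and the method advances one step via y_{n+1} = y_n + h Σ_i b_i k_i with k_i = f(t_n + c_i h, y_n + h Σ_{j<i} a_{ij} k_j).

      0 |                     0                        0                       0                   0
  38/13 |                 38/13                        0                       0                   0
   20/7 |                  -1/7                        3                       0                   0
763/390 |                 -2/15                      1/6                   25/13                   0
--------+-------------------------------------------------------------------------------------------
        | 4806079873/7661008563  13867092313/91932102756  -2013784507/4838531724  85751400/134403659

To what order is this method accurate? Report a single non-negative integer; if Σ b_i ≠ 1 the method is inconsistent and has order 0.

b = (4806079873/7661008563, 13867092313/91932102756, -2013784507/4838531724, 85751400/134403659)
c = (0, 38/13, 20/7, 763/390)
Ac = (0, 0, 114/13, 1633/273)
Σ b_i: 4806079873/7661008563·1 + 13867092313/91932102756·1 + (-2013784507/4838531724)·1 + 85751400/134403659·1 = 1 ✓
b·c: 13867092313/91932102756·38/13 + (-2013784507/4838531724)·20/7 + 85751400/134403659·763/390 = 1/2 ✓
b·c²: 13867092313/91932102756·1444/169 + (-2013784507/4838531724)·400/49 + 85751400/134403659·582169/152100 = 1/3 ✓
b·Ac: (-2013784507/4838531724)·114/13 + 85751400/134403659·1633/273 = 1/6 ✓
b·c³: 13867092313/91932102756·54872/2197 + (-2013784507/4838531724)·8000/343 + 85751400/134403659·444194947/59319000 = -8315885426803/7154978786865 ≠ 1/4 ⇒ order 3.
b·(c∘Ac): (-2013784507/4838531724)·2280/91 + 85751400/134403659·177997/15210 = -67265060870/22714218371 ≠ 1/8
b·Ac²: (-2013784507/4838531724)·4332/169 + 85751400/134403659·425378/24843 = 122132126411/476998585791 ≠ 1/12
b·A²c: 85751400/134403659·2850/169 = 244391490000/22714218371 ≠ 1/24

3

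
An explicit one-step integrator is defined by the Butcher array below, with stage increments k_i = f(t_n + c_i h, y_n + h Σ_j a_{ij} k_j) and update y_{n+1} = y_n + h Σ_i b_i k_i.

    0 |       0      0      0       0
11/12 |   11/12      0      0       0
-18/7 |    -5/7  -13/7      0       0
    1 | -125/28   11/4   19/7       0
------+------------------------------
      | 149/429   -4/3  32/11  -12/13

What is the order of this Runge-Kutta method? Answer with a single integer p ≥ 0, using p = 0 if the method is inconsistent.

1

b = (149/429, -4/3, 32/11, -12/13)
c = (0, 11/12, -18/7, 1)
Ac = (0, 0, -143/84, -10487/2352)
Σ b_i: 149/429·1 + (-4/3)·1 + 32/11·1 + (-12/13)·1 = 1 ✓
b·c: (-4/3)·11/12 + 32/11·(-18/7) + (-12/13)·1 = -86719/9009 ≠ 1/2 ⇒ order 1.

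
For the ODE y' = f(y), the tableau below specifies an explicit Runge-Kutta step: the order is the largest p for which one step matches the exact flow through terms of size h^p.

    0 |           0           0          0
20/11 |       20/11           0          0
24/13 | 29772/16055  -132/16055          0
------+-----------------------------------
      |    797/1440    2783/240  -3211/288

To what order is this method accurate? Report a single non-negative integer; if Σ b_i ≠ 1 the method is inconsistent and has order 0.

b = (797/1440, 2783/240, -3211/288)
c = (0, 20/11, 24/13)
Ac = (0, 0, -48/3211)
Σ b_i: 797/1440·1 + 2783/240·1 + (-3211/288)·1 = 1 ✓
b·c: 2783/240·20/11 + (-3211/288)·24/13 = 1/2 ✓
b·c²: 2783/240·400/121 + (-3211/288)·576/169 = 1/3 ✓
b·Ac: (-3211/288)·(-48/3211) = 1/6 ✓; 3 stages ⇒ order 3.

3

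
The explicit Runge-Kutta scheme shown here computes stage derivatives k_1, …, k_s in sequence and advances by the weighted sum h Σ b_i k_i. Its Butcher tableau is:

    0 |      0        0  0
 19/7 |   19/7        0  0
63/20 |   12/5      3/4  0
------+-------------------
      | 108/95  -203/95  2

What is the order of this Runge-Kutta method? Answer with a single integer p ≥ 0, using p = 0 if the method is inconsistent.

2

b = (108/95, -203/95, 2)
c = (0, 19/7, 63/20)
Ac = (0, 0, 57/28)
Σ b_i: 108/95·1 + (-203/95)·1 + 2·1 = 1 ✓
b·c: (-203/95)·19/7 + 2·63/20 = 1/2 ✓
b·c²: (-203/95)·361/49 + 2·3969/400 = 5743/1400 ≠ 1/3 ⇒ order 2.
b·Ac: 2·57/28 = 57/14 ≠ 1/6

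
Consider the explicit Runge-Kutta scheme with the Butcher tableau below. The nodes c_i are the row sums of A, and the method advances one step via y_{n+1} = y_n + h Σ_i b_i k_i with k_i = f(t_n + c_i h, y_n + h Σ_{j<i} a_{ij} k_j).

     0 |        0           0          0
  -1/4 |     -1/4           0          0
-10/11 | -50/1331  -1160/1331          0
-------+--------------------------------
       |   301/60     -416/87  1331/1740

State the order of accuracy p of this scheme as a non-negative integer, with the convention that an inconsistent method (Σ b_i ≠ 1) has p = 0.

3

b = (301/60, -416/87, 1331/1740)
c = (0, -1/4, -10/11)
Ac = (0, 0, 290/1331)
Σ b_i: 301/60·1 + (-416/87)·1 + 1331/1740·1 = 1 ✓
b·c: (-416/87)·(-1/4) + 1331/1740·(-10/11) = 1/2 ✓
b·c²: (-416/87)·1/16 + 1331/1740·100/121 = 1/3 ✓
b·Ac: 1331/1740·290/1331 = 1/6 ✓; 3 stages ⇒ order 3.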